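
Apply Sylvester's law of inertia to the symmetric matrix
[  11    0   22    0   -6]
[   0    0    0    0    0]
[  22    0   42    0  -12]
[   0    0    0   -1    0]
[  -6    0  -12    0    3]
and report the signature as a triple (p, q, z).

step 0: pivot 11 → sign +
step 1: pivot -2 → sign −
step 2: pivot -1 → sign −
step 3: pivot -3/11 → sign −
step 4: row/col 4 already zero → sign 0
signature = (1, 3, 1)

Answer: (1, 3, 1)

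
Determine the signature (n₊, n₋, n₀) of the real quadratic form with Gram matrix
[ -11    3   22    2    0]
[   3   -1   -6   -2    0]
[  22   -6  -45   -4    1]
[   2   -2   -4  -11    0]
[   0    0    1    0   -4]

step 0: pivot -11 → sign −
step 1: pivot -2/11 → sign −
step 2: pivot -1 → sign −
step 3: pivot 1 → sign +
step 4: pivot -3 → sign −
signature = (1, 4, 0)

Answer: (1, 4, 0)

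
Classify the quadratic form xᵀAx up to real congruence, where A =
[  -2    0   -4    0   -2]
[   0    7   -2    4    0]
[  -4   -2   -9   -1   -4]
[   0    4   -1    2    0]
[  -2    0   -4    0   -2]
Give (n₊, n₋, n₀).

step 0: pivot -2 → sign −
step 1: pivot 7 → sign +
step 2: pivot -11/7 → sign −
step 3: pivot -3/11 → sign −
step 4: row/col 4 already zero → sign 0
signature = (1, 3, 1)

Answer: (1, 3, 1)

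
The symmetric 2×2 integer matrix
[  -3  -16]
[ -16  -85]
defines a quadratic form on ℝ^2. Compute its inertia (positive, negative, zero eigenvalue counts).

Answer: (1, 1, 0)

Derivation:
step 0: pivot -3 → sign −
step 1: pivot 1/3 → sign +
signature = (1, 1, 0)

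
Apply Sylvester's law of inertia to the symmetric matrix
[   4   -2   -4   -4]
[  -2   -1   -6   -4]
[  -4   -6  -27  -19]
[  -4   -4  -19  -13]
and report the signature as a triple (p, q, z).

step 0: pivot 4 → sign +
step 1: pivot -2 → sign −
step 2: pivot 1 → sign +
step 3: row/col 3 already zero → sign 0
signature = (2, 1, 1)

Answer: (2, 1, 1)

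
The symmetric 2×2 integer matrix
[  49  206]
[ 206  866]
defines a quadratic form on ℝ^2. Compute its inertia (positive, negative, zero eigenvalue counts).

step 0: pivot 49 → sign +
step 1: pivot -2/49 → sign −
signature = (1, 1, 0)

Answer: (1, 1, 0)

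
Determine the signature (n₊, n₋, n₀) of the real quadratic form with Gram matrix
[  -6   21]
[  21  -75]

Answer: (0, 2, 0)

Derivation:
step 0: pivot -6 → sign −
step 1: pivot -3/2 → sign −
signature = (0, 2, 0)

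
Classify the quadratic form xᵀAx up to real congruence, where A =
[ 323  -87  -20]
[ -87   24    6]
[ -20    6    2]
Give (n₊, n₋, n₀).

step 0: pivot 323 → sign +
step 1: pivot 183/323 → sign +
step 2: pivot 6/61 → sign +
signature = (3, 0, 0)

Answer: (3, 0, 0)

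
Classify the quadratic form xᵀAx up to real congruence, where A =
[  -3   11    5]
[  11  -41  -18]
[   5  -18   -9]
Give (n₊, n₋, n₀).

Answer: (0, 3, 0)

Derivation:
step 0: pivot -3 → sign −
step 1: pivot -2/3 → sign −
step 2: pivot -1/2 → sign −
signature = (0, 3, 0)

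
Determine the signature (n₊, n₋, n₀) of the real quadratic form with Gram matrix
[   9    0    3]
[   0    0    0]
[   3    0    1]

step 0: pivot 9 → sign +
step 1: row/col 1 already zero → sign 0
step 2: row/col 2 already zero → sign 0
signature = (1, 0, 2)

Answer: (1, 0, 2)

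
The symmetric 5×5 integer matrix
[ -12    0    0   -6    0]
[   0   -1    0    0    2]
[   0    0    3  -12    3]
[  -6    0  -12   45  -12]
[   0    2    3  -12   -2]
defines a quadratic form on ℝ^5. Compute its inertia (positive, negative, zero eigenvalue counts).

step 0: pivot -12 → sign −
step 1: pivot -1 → sign −
step 2: pivot 3 → sign +
step 3: pivot -1 → sign −
step 4: row/col 4 already zero → sign 0
signature = (1, 3, 1)

Answer: (1, 3, 1)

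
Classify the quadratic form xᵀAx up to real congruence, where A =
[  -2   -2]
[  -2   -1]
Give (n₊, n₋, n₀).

Answer: (1, 1, 0)

Derivation:
step 0: pivot -2 → sign −
step 1: pivot 1 → sign +
signature = (1, 1, 0)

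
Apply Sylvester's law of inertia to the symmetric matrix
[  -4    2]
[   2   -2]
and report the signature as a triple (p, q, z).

step 0: pivot -4 → sign −
step 1: pivot -1 → sign −
signature = (0, 2, 0)

Answer: (0, 2, 0)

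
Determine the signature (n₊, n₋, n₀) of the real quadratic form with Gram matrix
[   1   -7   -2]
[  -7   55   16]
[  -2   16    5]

step 0: pivot 1 → sign +
step 1: pivot 6 → sign +
step 2: pivot 1/3 → sign +
signature = (3, 0, 0)

Answer: (3, 0, 0)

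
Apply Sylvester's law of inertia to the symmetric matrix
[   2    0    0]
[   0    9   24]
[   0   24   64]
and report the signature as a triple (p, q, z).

step 0: pivot 2 → sign +
step 1: pivot 9 → sign +
step 2: row/col 2 already zero → sign 0
signature = (2, 0, 1)

Answer: (2, 0, 1)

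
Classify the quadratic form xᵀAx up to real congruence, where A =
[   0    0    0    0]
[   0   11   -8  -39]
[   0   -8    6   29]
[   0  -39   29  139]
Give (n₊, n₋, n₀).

Answer: (2, 1, 1)

Derivation:
step 0: pivot 11 → sign +
step 1: pivot 2/11 → sign +
step 2: pivot -3/2 → sign −
step 3: row/col 3 already zero → sign 0
signature = (2, 1, 1)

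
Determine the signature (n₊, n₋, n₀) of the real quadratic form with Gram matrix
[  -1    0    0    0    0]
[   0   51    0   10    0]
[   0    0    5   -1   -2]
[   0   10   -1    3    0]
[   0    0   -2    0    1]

Answer: (4, 1, 0)

Derivation:
step 0: pivot -1 → sign −
step 1: pivot 51 → sign +
step 2: pivot 5 → sign +
step 3: pivot 214/255 → sign +
step 4: pivot 1/107 → sign +
signature = (4, 1, 0)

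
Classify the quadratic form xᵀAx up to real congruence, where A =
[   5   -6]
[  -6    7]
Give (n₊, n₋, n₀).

Answer: (1, 1, 0)

Derivation:
step 0: pivot 5 → sign +
step 1: pivot -1/5 → sign −
signature = (1, 1, 0)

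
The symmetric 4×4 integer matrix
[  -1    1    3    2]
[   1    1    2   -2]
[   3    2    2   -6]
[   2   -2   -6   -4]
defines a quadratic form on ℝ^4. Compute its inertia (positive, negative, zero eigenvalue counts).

Answer: (1, 2, 1)

Derivation:
step 0: pivot -1 → sign −
step 1: pivot 2 → sign +
step 2: pivot -3/2 → sign −
step 3: row/col 3 already zero → sign 0
signature = (1, 2, 1)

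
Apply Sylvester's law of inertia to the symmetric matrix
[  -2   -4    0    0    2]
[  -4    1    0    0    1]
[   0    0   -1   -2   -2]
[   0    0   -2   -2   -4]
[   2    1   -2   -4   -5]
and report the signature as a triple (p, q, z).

Answer: (2, 2, 1)

Derivation:
step 0: pivot -2 → sign −
step 1: pivot 9 → sign +
step 2: pivot -1 → sign −
step 3: pivot 2 → sign +
step 4: row/col 4 already zero → sign 0
signature = (2, 2, 1)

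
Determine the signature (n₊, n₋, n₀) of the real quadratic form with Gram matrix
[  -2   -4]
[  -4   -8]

step 0: pivot -2 → sign −
step 1: row/col 1 already zero → sign 0
signature = (0, 1, 1)

Answer: (0, 1, 1)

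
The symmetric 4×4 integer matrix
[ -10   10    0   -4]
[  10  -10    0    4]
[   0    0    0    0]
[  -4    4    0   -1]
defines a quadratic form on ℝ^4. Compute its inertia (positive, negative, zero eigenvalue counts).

Answer: (1, 1, 2)

Derivation:
step 0: pivot -10 → sign −
step 1: pivot 3/5 → sign +
step 2: row/col 2 already zero → sign 0
step 3: row/col 3 already zero → sign 0
signature = (1, 1, 2)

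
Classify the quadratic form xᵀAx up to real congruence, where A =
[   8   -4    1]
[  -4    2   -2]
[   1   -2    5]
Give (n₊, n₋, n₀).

step 0: pivot 8 → sign +
step 1: pivot 39/8 → sign +
step 2: pivot -6/13 → sign −
signature = (2, 1, 0)

Answer: (2, 1, 0)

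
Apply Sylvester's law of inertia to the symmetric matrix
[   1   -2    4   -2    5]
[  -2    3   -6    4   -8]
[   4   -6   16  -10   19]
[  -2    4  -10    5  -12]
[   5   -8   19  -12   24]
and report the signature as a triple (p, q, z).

step 0: pivot 1 → sign +
step 1: pivot -1 → sign −
step 2: pivot 4 → sign +
step 3: pivot 3/4 → sign +
step 4: pivot -1/3 → sign −
signature = (3, 2, 0)

Answer: (3, 2, 0)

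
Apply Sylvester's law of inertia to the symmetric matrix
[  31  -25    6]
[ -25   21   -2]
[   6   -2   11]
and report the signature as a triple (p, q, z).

step 0: pivot 31 → sign +
step 1: pivot 26/31 → sign +
step 2: pivot 3/13 → sign +
signature = (3, 0, 0)

Answer: (3, 0, 0)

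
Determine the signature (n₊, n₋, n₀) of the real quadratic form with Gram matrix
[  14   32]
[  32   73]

Answer: (1, 1, 0)

Derivation:
step 0: pivot 14 → sign +
step 1: pivot -1/7 → sign −
signature = (1, 1, 0)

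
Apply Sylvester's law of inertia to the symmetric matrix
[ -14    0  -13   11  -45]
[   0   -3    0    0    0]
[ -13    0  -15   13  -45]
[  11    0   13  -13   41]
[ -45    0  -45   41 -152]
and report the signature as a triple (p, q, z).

Answer: (1, 4, 0)

Derivation:
step 0: pivot -14 → sign −
step 1: pivot -3 → sign −
step 2: pivot -41/14 → sign −
step 3: pivot -70/41 → sign −
step 4: pivot 3/35 → sign +
signature = (1, 4, 0)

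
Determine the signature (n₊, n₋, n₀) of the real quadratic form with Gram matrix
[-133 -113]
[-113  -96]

step 0: pivot -133 → sign −
step 1: pivot 1/133 → sign +
signature = (1, 1, 0)

Answer: (1, 1, 0)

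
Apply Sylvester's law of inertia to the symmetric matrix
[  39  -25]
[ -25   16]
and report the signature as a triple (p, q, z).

step 0: pivot 39 → sign +
step 1: pivot -1/39 → sign −
signature = (1, 1, 0)

Answer: (1, 1, 0)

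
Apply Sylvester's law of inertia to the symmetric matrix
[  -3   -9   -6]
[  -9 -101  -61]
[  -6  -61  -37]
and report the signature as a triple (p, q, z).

Answer: (0, 3, 0)

Derivation:
step 0: pivot -3 → sign −
step 1: pivot -74 → sign −
step 2: pivot -1/74 → sign −
signature = (0, 3, 0)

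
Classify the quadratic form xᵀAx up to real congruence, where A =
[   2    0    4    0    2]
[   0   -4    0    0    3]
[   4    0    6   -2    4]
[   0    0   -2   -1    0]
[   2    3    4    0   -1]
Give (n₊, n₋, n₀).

Answer: (2, 3, 0)

Derivation:
step 0: pivot 2 → sign +
step 1: pivot -4 → sign −
step 2: pivot -2 → sign −
step 3: pivot 1 → sign +
step 4: pivot -3/4 → sign −
signature = (2, 3, 0)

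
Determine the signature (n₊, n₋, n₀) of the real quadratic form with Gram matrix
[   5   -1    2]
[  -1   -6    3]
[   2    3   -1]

Answer: (2, 1, 0)

Derivation:
step 0: pivot 5 → sign +
step 1: pivot -31/5 → sign −
step 2: pivot 2/31 → sign +
signature = (2, 1, 0)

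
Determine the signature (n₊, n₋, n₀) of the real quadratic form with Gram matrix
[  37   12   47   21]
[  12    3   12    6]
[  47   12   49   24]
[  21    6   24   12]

step 0: pivot 37 → sign +
step 1: pivot -33/37 → sign −
step 2: pivot 12/11 → sign +
step 3: pivot 3/4 → sign +
signature = (3, 1, 0)

Answer: (3, 1, 0)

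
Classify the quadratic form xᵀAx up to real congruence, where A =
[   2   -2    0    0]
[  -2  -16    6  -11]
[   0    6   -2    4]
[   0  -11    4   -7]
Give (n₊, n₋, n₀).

step 0: pivot 2 → sign +
step 1: pivot -18 → sign −
step 2: pivot -5/18 → sign −
step 3: pivot 2/5 → sign +
signature = (2, 2, 0)

Answer: (2, 2, 0)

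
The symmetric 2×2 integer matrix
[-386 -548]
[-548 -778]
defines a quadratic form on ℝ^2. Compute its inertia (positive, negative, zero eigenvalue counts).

Answer: (0, 2, 0)

Derivation:
step 0: pivot -386 → sign −
step 1: pivot -2/193 → sign −
signature = (0, 2, 0)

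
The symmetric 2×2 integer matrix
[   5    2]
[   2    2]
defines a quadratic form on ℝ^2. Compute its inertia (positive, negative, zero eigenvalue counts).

step 0: pivot 5 → sign +
step 1: pivot 6/5 → sign +
signature = (2, 0, 0)

Answer: (2, 0, 0)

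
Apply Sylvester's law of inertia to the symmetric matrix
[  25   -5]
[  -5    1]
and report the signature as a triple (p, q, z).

Answer: (1, 0, 1)

Derivation:
step 0: pivot 25 → sign +
step 1: row/col 1 already zero → sign 0
signature = (1, 0, 1)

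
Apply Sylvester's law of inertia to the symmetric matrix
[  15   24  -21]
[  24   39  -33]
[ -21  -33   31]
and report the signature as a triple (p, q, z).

step 0: pivot 15 → sign +
step 1: pivot 3/5 → sign +
step 2: pivot 1 → sign +
signature = (3, 0, 0)

Answer: (3, 0, 0)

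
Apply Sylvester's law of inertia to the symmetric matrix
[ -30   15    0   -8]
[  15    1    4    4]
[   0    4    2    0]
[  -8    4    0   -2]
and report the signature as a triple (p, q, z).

Answer: (3, 1, 0)

Derivation:
step 0: pivot -30 → sign −
step 1: pivot 17/2 → sign +
step 2: pivot 2/17 → sign +
step 3: pivot 2/15 → sign +
signature = (3, 1, 0)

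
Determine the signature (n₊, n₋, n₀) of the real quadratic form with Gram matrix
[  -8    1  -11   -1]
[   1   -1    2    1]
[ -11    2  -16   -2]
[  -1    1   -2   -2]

step 0: pivot -8 → sign −
step 1: pivot -7/8 → sign −
step 2: pivot -3/7 → sign −
step 3: pivot -1 → sign −
signature = (0, 4, 0)

Answer: (0, 4, 0)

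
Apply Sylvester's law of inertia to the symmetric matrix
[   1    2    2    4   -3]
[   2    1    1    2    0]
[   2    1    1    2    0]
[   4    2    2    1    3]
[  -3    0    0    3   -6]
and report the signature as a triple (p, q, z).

step 0: pivot 1 → sign +
step 1: pivot -3 → sign −
step 2: pivot -3 → sign −
step 3: row/col 3 already zero → sign 0
step 4: row/col 4 already zero → sign 0
signature = (1, 2, 2)

Answer: (1, 2, 2)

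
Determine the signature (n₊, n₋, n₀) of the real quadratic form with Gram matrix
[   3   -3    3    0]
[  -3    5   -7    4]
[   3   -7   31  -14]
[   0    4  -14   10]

Answer: (4, 0, 0)

Derivation:
step 0: pivot 3 → sign +
step 1: pivot 2 → sign +
step 2: pivot 20 → sign +
step 3: pivot 1/5 → sign +
signature = (4, 0, 0)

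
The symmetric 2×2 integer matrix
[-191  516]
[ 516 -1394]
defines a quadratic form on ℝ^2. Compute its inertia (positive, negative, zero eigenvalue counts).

Answer: (1, 1, 0)

Derivation:
step 0: pivot -191 → sign −
step 1: pivot 2/191 → sign +
signature = (1, 1, 0)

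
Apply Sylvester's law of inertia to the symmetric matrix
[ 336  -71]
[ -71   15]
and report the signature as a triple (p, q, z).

Answer: (1, 1, 0)

Derivation:
step 0: pivot 336 → sign +
step 1: pivot -1/336 → sign −
signature = (1, 1, 0)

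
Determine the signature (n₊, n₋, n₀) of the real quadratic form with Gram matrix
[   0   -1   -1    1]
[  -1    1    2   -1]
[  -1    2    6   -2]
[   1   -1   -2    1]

step 0: pivot 1 → sign +
step 1: pivot -1 → sign −
step 2: pivot 3 → sign +
step 3: row/col 3 already zero → sign 0
signature = (2, 1, 1)

Answer: (2, 1, 1)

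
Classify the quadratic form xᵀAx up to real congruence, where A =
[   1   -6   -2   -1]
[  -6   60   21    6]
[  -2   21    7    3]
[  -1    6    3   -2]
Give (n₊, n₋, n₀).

Answer: (2, 2, 0)

Derivation:
step 0: pivot 1 → sign +
step 1: pivot 24 → sign +
step 2: pivot -3/8 → sign −
step 3: pivot -1/3 → sign −
signature = (2, 2, 0)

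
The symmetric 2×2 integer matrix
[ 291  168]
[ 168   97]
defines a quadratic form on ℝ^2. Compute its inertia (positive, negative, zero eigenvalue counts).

step 0: pivot 291 → sign +
step 1: pivot 1/97 → sign +
signature = (2, 0, 0)

Answer: (2, 0, 0)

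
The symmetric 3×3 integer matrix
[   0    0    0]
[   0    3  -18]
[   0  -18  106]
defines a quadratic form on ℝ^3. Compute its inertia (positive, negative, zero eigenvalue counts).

Answer: (1, 1, 1)

Derivation:
step 0: pivot 3 → sign +
step 1: pivot -2 → sign −
step 2: row/col 2 already zero → sign 0
signature = (1, 1, 1)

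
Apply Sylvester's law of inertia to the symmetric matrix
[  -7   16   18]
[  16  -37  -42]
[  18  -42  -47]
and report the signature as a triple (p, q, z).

step 0: pivot -7 → sign −
step 1: pivot -3/7 → sign −
step 2: pivot 1 → sign +
signature = (1, 2, 0)

Answer: (1, 2, 0)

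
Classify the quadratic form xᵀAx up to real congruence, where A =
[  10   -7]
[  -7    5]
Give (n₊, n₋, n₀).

step 0: pivot 10 → sign +
step 1: pivot 1/10 → sign +
signature = (2, 0, 0)

Answer: (2, 0, 0)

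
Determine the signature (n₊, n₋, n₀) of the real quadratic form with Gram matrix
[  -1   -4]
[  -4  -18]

step 0: pivot -1 → sign −
step 1: pivot -2 → sign −
signature = (0, 2, 0)

Answer: (0, 2, 0)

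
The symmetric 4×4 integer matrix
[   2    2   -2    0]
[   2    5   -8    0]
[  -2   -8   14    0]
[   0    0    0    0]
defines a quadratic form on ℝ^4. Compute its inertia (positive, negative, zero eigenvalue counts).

step 0: pivot 2 → sign +
step 1: pivot 3 → sign +
step 2: row/col 2 already zero → sign 0
step 3: row/col 3 already zero → sign 0
signature = (2, 0, 2)

Answer: (2, 0, 2)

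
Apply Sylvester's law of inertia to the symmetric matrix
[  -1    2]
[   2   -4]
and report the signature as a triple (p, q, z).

step 0: pivot -1 → sign −
step 1: row/col 1 already zero → sign 0
signature = (0, 1, 1)

Answer: (0, 1, 1)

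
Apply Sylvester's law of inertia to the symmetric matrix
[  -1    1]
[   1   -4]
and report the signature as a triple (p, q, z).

step 0: pivot -1 → sign −
step 1: pivot -3 → sign −
signature = (0, 2, 0)

Answer: (0, 2, 0)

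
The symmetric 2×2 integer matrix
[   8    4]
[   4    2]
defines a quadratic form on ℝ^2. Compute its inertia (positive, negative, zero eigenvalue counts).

step 0: pivot 8 → sign +
step 1: row/col 1 already zero → sign 0
signature = (1, 0, 1)

Answer: (1, 0, 1)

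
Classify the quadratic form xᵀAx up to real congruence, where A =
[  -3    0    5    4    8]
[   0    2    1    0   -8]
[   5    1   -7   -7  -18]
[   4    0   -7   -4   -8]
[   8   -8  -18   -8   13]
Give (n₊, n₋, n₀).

Answer: (3, 2, 0)

Derivation:
step 0: pivot -3 → sign −
step 1: pivot 2 → sign +
step 2: pivot 5/6 → sign +
step 3: pivot 6/5 → sign +
step 4: pivot -3 → sign −
signature = (3, 2, 0)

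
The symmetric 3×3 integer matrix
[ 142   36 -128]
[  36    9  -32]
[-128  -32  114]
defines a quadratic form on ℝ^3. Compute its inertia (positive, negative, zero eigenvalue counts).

Answer: (2, 1, 0)

Derivation:
step 0: pivot 142 → sign +
step 1: pivot -9/71 → sign −
step 2: pivot 2/9 → sign +
signature = (2, 1, 0)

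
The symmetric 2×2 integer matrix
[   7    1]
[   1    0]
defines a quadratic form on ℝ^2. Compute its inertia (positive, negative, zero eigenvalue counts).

step 0: pivot 7 → sign +
step 1: pivot -1/7 → sign −
signature = (1, 1, 0)

Answer: (1, 1, 0)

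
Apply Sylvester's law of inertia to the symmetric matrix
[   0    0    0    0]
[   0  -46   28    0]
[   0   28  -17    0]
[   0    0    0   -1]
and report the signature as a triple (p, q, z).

step 0: pivot -46 → sign −
step 1: pivot 1/23 → sign +
step 2: pivot -1 → sign −
step 3: row/col 3 already zero → sign 0
signature = (1, 2, 1)

Answer: (1, 2, 1)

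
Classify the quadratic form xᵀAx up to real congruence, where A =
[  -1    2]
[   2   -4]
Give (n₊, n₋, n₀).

Answer: (0, 1, 1)

Derivation:
step 0: pivot -1 → sign −
step 1: row/col 1 already zero → sign 0
signature = (0, 1, 1)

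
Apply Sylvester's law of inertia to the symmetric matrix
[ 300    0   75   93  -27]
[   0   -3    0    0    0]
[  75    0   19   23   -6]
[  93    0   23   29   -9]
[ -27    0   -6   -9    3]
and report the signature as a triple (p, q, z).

step 0: pivot 300 → sign +
step 1: pivot -3 → sign −
step 2: pivot 1/4 → sign +
step 3: pivot -2/25 → sign −
step 4: pivot -3/2 → sign −
signature = (2, 3, 0)

Answer: (2, 3, 0)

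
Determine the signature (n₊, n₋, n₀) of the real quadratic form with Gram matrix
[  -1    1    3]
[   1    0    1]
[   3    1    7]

Answer: (1, 1, 1)

Derivation:
step 0: pivot -1 → sign −
step 1: pivot 1 → sign +
step 2: row/col 2 already zero → sign 0
signature = (1, 1, 1)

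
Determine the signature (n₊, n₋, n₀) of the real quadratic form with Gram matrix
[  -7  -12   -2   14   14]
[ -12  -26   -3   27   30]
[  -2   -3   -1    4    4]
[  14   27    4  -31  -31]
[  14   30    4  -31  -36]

Answer: (0, 5, 0)

Derivation:
step 0: pivot -7 → sign −
step 1: pivot -38/7 → sign −
step 2: pivot -15/38 → sign −
step 3: pivot -6/5 → sign −
step 4: pivot -1/2 → sign −
signature = (0, 5, 0)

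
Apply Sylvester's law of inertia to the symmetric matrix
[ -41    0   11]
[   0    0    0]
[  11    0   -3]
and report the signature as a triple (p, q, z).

step 0: pivot -41 → sign −
step 1: pivot -2/41 → sign −
step 2: row/col 2 already zero → sign 0
signature = (0, 2, 1)

Answer: (0, 2, 1)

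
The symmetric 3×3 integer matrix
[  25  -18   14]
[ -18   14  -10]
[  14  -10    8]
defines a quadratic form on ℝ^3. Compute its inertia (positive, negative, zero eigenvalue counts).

step 0: pivot 25 → sign +
step 1: pivot 26/25 → sign +
step 2: pivot 2/13 → sign +
signature = (3, 0, 0)

Answer: (3, 0, 0)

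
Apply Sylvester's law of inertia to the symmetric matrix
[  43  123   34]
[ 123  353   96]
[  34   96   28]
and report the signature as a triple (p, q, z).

Answer: (2, 1, 0)

Derivation:
step 0: pivot 43 → sign +
step 1: pivot 50/43 → sign +
step 2: pivot -6/25 → sign −
signature = (2, 1, 0)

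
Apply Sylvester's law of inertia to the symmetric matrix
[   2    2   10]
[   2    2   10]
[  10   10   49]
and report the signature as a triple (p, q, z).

step 0: pivot 2 → sign +
step 1: pivot -1 → sign −
step 2: row/col 2 already zero → sign 0
signature = (1, 1, 1)

Answer: (1, 1, 1)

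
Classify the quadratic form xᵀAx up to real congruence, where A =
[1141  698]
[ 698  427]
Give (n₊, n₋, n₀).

step 0: pivot 1141 → sign +
step 1: pivot 3/1141 → sign +
signature = (2, 0, 0)

Answer: (2, 0, 0)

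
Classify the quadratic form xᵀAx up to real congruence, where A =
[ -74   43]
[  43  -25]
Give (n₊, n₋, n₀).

Answer: (0, 2, 0)

Derivation:
step 0: pivot -74 → sign −
step 1: pivot -1/74 → sign −
signature = (0, 2, 0)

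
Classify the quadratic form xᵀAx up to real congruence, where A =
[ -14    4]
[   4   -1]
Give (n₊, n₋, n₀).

step 0: pivot -14 → sign −
step 1: pivot 1/7 → sign +
signature = (1, 1, 0)

Answer: (1, 1, 0)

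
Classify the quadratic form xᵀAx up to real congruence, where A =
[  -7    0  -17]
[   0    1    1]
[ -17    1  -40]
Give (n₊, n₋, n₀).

step 0: pivot -7 → sign −
step 1: pivot 1 → sign +
step 2: pivot 2/7 → sign +
signature = (2, 1, 0)

Answer: (2, 1, 0)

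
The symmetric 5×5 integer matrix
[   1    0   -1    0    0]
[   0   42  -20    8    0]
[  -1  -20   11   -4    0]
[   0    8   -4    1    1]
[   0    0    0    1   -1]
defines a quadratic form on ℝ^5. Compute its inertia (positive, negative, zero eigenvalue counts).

Answer: (4, 1, 0)

Derivation:
step 0: pivot 1 → sign +
step 1: pivot 42 → sign +
step 2: pivot 10/21 → sign +
step 3: pivot -3/5 → sign −
step 4: pivot 2/3 → sign +
signature = (4, 1, 0)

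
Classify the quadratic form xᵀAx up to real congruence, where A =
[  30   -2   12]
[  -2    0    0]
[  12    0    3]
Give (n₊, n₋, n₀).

step 0: pivot 30 → sign +
step 1: pivot -2/15 → sign −
step 2: pivot 3 → sign +
signature = (2, 1, 0)

Answer: (2, 1, 0)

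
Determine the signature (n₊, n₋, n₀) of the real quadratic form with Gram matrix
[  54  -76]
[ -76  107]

step 0: pivot 54 → sign +
step 1: pivot 1/27 → sign +
signature = (2, 0, 0)

Answer: (2, 0, 0)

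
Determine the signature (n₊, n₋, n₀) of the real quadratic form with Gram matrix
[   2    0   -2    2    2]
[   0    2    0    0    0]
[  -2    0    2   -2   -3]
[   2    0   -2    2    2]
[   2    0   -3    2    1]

Answer: (3, 1, 1)

Derivation:
step 0: pivot 2 → sign +
step 1: pivot 2 → sign +
step 2: pivot -1 → sign −
step 3: pivot 1 → sign +
step 4: row/col 4 already zero → sign 0
signature = (3, 1, 1)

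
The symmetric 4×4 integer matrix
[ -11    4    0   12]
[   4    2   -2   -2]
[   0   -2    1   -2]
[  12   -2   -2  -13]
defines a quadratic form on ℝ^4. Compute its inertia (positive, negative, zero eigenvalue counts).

Answer: (2, 2, 0)

Derivation:
step 0: pivot -11 → sign −
step 1: pivot 38/11 → sign +
step 2: pivot -3/19 → sign −
step 3: pivot 1 → sign +
signature = (2, 2, 0)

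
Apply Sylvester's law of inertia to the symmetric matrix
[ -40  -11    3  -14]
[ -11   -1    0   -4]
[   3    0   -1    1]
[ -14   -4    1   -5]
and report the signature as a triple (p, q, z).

step 0: pivot -40 → sign −
step 1: pivot 81/40 → sign +
step 2: pivot -10/9 → sign −
step 3: pivot -1/10 → sign −
signature = (1, 3, 0)

Answer: (1, 3, 0)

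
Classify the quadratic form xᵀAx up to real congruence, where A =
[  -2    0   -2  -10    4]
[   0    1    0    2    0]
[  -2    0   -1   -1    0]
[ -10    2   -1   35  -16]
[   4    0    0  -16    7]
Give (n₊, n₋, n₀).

Answer: (2, 2, 1)

Derivation:
step 0: pivot -2 → sign −
step 1: pivot 1 → sign +
step 2: pivot 1 → sign +
step 3: pivot -1 → sign −
step 4: row/col 4 already zero → sign 0
signature = (2, 2, 1)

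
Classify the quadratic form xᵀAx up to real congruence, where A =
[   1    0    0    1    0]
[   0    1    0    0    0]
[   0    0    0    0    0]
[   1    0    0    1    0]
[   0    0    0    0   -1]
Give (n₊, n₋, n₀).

step 0: pivot 1 → sign +
step 1: pivot 1 → sign +
step 2: pivot -1 → sign −
step 3: row/col 3 already zero → sign 0
step 4: row/col 4 already zero → sign 0
signature = (2, 1, 2)

Answer: (2, 1, 2)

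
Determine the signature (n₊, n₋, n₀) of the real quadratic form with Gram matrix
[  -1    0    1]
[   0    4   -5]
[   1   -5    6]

step 0: pivot -1 → sign −
step 1: pivot 4 → sign +
step 2: pivot 3/4 → sign +
signature = (2, 1, 0)

Answer: (2, 1, 0)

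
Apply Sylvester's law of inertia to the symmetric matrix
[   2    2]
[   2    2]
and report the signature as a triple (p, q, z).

step 0: pivot 2 → sign +
step 1: row/col 1 already zero → sign 0
signature = (1, 0, 1)

Answer: (1, 0, 1)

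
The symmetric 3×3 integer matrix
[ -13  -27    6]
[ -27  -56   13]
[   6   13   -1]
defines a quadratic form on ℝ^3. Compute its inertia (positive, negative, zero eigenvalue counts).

step 0: pivot -13 → sign −
step 1: pivot 1/13 → sign +
step 2: pivot -2 → sign −
signature = (1, 2, 0)

Answer: (1, 2, 0)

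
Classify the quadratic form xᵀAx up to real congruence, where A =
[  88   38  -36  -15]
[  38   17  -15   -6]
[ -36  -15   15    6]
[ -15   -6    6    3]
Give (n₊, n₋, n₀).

Answer: (3, 1, 0)

Derivation:
step 0: pivot 88 → sign +
step 1: pivot 13/22 → sign +
step 2: pivot -3/13 → sign −
step 3: pivot 3/2 → sign +
signature = (3, 1, 0)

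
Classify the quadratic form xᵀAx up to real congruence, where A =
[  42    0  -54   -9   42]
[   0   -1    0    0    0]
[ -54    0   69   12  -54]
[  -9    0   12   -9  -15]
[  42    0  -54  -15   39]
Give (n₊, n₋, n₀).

step 0: pivot 42 → sign +
step 1: pivot -1 → sign −
step 2: pivot -3/7 → sign −
step 3: pivot -21/2 → sign −
step 4: pivot 3/7 → sign +
signature = (2, 3, 0)

Answer: (2, 3, 0)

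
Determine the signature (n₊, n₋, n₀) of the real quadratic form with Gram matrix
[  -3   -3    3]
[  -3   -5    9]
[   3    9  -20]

Answer: (1, 2, 0)

Derivation:
step 0: pivot -3 → sign −
step 1: pivot -2 → sign −
step 2: pivot 1 → sign +
signature = (1, 2, 0)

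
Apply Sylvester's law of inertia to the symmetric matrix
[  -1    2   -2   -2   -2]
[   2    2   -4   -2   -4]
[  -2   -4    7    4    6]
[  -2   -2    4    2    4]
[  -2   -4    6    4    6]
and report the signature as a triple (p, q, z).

step 0: pivot -1 → sign −
step 1: pivot 6 → sign +
step 2: pivot 1/3 → sign +
step 3: pivot -2 → sign −
step 4: row/col 4 already zero → sign 0
signature = (2, 2, 1)

Answer: (2, 2, 1)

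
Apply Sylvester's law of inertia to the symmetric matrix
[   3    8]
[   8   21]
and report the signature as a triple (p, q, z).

Answer: (1, 1, 0)

Derivation:
step 0: pivot 3 → sign +
step 1: pivot -1/3 → sign −
signature = (1, 1, 0)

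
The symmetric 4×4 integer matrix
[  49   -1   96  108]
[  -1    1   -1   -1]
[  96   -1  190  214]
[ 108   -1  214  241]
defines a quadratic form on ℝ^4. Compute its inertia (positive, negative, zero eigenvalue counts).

Answer: (3, 1, 0)

Derivation:
step 0: pivot 49 → sign +
step 1: pivot 48/49 → sign +
step 2: pivot 47/48 → sign +
step 3: pivot -3/47 → sign −
signature = (3, 1, 0)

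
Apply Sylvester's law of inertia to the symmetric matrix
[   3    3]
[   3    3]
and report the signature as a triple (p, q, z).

Answer: (1, 0, 1)

Derivation:
step 0: pivot 3 → sign +
step 1: row/col 1 already zero → sign 0
signature = (1, 0, 1)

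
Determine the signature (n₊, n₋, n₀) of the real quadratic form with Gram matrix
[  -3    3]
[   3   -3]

Answer: (0, 1, 1)

Derivation:
step 0: pivot -3 → sign −
step 1: row/col 1 already zero → sign 0
signature = (0, 1, 1)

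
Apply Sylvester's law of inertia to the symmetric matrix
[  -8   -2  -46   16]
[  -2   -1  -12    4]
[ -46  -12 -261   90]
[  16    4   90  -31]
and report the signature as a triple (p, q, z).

step 0: pivot -8 → sign −
step 1: pivot -1/2 → sign −
step 2: pivot 4 → sign +
step 3: row/col 3 already zero → sign 0
signature = (1, 2, 1)

Answer: (1, 2, 1)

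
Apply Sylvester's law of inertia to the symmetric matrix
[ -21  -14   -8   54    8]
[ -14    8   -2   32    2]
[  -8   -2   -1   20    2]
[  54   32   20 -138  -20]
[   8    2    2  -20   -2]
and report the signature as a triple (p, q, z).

step 0: pivot -21 → sign −
step 1: pivot 52/3 → sign +
step 2: pivot 128/91 → sign +
step 3: pivot -3/32 → sign −
step 4: pivot 1/2 → sign +
signature = (3, 2, 0)

Answer: (3, 2, 0)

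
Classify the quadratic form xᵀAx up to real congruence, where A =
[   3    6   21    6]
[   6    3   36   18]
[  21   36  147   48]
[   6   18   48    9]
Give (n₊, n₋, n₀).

Answer: (2, 1, 1)

Derivation:
step 0: pivot 3 → sign +
step 1: pivot -9 → sign −
step 2: pivot 4 → sign +
step 3: row/col 3 already zero → sign 0
signature = (2, 1, 1)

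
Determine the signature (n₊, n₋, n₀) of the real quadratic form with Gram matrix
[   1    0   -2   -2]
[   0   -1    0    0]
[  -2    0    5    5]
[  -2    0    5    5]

step 0: pivot 1 → sign +
step 1: pivot -1 → sign −
step 2: pivot 1 → sign +
step 3: row/col 3 already zero → sign 0
signature = (2, 1, 1)

Answer: (2, 1, 1)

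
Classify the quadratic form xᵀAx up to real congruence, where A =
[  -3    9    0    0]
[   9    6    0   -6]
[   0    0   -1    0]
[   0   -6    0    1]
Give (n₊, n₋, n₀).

step 0: pivot -3 → sign −
step 1: pivot 33 → sign +
step 2: pivot -1 → sign −
step 3: pivot -1/11 → sign −
signature = (1, 3, 0)

Answer: (1, 3, 0)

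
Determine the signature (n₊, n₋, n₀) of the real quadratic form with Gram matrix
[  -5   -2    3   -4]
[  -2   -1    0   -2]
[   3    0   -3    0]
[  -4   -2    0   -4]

Answer: (1, 2, 1)

Derivation:
step 0: pivot -5 → sign −
step 1: pivot -1/5 → sign −
step 2: pivot 6 → sign +
step 3: row/col 3 already zero → sign 0
signature = (1, 2, 1)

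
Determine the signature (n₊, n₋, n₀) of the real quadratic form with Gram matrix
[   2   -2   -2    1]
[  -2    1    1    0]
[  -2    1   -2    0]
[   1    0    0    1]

step 0: pivot 2 → sign +
step 1: pivot -1 → sign −
step 2: pivot -3 → sign −
step 3: pivot 3/2 → sign +
signature = (2, 2, 0)

Answer: (2, 2, 0)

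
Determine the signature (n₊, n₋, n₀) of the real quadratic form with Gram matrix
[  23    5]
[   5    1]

Answer: (1, 1, 0)

Derivation:
step 0: pivot 23 → sign +
step 1: pivot -2/23 → sign −
signature = (1, 1, 0)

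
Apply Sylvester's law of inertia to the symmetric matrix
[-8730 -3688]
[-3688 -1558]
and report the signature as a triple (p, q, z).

Answer: (1, 1, 0)

Derivation:
step 0: pivot -8730 → sign −
step 1: pivot 2/4365 → sign +
signature = (1, 1, 0)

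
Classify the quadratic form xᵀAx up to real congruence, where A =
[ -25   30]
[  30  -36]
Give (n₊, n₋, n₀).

Answer: (0, 1, 1)

Derivation:
step 0: pivot -25 → sign −
step 1: row/col 1 already zero → sign 0
signature = (0, 1, 1)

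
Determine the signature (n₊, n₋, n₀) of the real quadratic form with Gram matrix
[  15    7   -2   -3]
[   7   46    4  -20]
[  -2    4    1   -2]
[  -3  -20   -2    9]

step 0: pivot 15 → sign +
step 1: pivot 641/15 → sign +
step 2: pivot 105/641 → sign +
step 3: pivot -3/35 → sign −
signature = (3, 1, 0)

Answer: (3, 1, 0)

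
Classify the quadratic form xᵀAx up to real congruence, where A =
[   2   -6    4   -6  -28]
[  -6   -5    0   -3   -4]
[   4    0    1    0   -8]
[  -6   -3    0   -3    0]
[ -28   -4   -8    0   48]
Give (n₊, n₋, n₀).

step 0: pivot 2 → sign +
step 1: pivot -23 → sign −
step 2: pivot -17/23 → sign −
step 3: pivot -6/17 → sign −
step 4: row/col 4 already zero → sign 0
signature = (1, 3, 1)

Answer: (1, 3, 1)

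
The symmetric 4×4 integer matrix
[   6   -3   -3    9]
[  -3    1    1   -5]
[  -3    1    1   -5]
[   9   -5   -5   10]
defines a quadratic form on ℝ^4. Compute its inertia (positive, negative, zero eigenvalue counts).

step 0: pivot 6 → sign +
step 1: pivot -1/2 → sign −
step 2: pivot -3 → sign −
step 3: row/col 3 already zero → sign 0
signature = (1, 2, 1)

Answer: (1, 2, 1)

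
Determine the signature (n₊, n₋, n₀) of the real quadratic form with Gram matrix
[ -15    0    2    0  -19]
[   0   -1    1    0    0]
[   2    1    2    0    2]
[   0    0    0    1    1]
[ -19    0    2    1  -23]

Answer: (2, 3, 0)

Derivation:
step 0: pivot -15 → sign −
step 1: pivot -1 → sign −
step 2: pivot 49/15 → sign +
step 3: pivot 1 → sign +
step 4: pivot -1/49 → sign −
signature = (2, 3, 0)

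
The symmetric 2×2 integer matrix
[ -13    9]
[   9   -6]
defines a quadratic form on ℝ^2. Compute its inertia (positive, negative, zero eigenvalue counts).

Answer: (1, 1, 0)

Derivation:
step 0: pivot -13 → sign −
step 1: pivot 3/13 → sign +
signature = (1, 1, 0)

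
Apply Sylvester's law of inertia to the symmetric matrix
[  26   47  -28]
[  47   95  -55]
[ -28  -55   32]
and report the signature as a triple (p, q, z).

Answer: (2, 1, 0)

Derivation:
step 0: pivot 26 → sign +
step 1: pivot 261/26 → sign +
step 2: pivot -2/29 → sign −
signature = (2, 1, 0)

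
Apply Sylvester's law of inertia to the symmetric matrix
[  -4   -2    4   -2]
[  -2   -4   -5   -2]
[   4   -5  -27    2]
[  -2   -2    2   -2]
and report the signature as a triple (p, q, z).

Answer: (1, 3, 0)

Derivation:
step 0: pivot -4 → sign −
step 1: pivot -3 → sign −
step 2: pivot -20/3 → sign −
step 3: pivot 3/20 → sign +
signature = (1, 3, 0)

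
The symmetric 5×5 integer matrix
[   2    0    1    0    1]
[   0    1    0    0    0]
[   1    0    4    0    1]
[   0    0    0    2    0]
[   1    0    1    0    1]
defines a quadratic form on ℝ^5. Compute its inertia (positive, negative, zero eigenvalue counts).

Answer: (5, 0, 0)

Derivation:
step 0: pivot 2 → sign +
step 1: pivot 1 → sign +
step 2: pivot 7/2 → sign +
step 3: pivot 2 → sign +
step 4: pivot 3/7 → sign +
signature = (5, 0, 0)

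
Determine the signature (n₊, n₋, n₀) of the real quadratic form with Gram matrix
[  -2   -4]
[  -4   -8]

step 0: pivot -2 → sign −
step 1: row/col 1 already zero → sign 0
signature = (0, 1, 1)

Answer: (0, 1, 1)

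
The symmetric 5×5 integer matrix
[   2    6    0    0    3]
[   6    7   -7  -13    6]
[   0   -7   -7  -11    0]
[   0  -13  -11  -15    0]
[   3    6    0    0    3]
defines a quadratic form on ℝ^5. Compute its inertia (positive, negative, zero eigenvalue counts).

Answer: (3, 2, 0)

Derivation:
step 0: pivot 2 → sign +
step 1: pivot -11 → sign −
step 2: pivot -28/11 → sign −
step 3: pivot 23/7 → sign +
step 4: pivot 3/46 → sign +
signature = (3, 2, 0)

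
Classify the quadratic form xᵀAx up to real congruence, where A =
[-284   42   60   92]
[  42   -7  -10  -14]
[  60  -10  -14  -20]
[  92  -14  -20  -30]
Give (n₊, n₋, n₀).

step 0: pivot -284 → sign −
step 1: pivot -56/71 → sign −
step 2: pivot 2/7 → sign +
step 3: row/col 3 already zero → sign 0
signature = (1, 2, 1)

Answer: (1, 2, 1)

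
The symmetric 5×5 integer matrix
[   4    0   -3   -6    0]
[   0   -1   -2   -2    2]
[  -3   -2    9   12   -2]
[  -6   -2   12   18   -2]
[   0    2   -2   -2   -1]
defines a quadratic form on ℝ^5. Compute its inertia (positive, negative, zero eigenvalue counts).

Answer: (3, 2, 0)

Derivation:
step 0: pivot 4 → sign +
step 1: pivot -1 → sign −
step 2: pivot 43/4 → sign +
step 3: pivot 30/43 → sign +
step 4: pivot -3/5 → sign −
signature = (3, 2, 0)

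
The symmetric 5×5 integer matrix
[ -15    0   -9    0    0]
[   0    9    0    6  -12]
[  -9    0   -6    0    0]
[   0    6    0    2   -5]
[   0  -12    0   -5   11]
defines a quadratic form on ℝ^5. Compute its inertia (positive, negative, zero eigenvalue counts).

Answer: (1, 4, 0)

Derivation:
step 0: pivot -15 → sign −
step 1: pivot 9 → sign +
step 2: pivot -3/5 → sign −
step 3: pivot -2 → sign −
step 4: pivot -1/2 → sign −
signature = (1, 4, 0)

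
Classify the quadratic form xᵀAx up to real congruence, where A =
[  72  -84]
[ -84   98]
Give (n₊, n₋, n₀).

Answer: (1, 0, 1)

Derivation:
step 0: pivot 72 → sign +
step 1: row/col 1 already zero → sign 0
signature = (1, 0, 1)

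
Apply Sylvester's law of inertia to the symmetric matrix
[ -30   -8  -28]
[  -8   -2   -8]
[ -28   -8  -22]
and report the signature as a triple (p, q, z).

step 0: pivot -30 → sign −
step 1: pivot 2/15 → sign +
step 2: pivot 2 → sign +
signature = (2, 1, 0)

Answer: (2, 1, 0)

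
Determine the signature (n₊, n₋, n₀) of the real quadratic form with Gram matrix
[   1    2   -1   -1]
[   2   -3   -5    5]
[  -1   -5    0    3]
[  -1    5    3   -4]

Answer: (2, 2, 0)

Derivation:
step 0: pivot 1 → sign +
step 1: pivot -7 → sign −
step 2: pivot 2/7 → sign +
step 3: pivot -3/2 → sign −
signature = (2, 2, 0)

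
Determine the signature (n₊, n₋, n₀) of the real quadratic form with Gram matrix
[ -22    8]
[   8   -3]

Answer: (0, 2, 0)

Derivation:
step 0: pivot -22 → sign −
step 1: pivot -1/11 → sign −
signature = (0, 2, 0)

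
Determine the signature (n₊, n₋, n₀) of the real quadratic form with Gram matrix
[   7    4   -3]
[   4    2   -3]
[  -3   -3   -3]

step 0: pivot 7 → sign +
step 1: pivot -2/7 → sign −
step 2: pivot 3/2 → sign +
signature = (2, 1, 0)

Answer: (2, 1, 0)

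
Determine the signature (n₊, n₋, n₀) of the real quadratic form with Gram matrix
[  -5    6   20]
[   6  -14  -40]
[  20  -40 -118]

step 0: pivot -5 → sign −
step 1: pivot -34/5 → sign −
step 2: pivot -6/17 → sign −
signature = (0, 3, 0)

Answer: (0, 3, 0)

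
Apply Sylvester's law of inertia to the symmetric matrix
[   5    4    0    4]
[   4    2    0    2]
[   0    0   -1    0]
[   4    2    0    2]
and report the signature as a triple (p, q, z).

step 0: pivot 5 → sign +
step 1: pivot -6/5 → sign −
step 2: pivot -1 → sign −
step 3: row/col 3 already zero → sign 0
signature = (1, 2, 1)

Answer: (1, 2, 1)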